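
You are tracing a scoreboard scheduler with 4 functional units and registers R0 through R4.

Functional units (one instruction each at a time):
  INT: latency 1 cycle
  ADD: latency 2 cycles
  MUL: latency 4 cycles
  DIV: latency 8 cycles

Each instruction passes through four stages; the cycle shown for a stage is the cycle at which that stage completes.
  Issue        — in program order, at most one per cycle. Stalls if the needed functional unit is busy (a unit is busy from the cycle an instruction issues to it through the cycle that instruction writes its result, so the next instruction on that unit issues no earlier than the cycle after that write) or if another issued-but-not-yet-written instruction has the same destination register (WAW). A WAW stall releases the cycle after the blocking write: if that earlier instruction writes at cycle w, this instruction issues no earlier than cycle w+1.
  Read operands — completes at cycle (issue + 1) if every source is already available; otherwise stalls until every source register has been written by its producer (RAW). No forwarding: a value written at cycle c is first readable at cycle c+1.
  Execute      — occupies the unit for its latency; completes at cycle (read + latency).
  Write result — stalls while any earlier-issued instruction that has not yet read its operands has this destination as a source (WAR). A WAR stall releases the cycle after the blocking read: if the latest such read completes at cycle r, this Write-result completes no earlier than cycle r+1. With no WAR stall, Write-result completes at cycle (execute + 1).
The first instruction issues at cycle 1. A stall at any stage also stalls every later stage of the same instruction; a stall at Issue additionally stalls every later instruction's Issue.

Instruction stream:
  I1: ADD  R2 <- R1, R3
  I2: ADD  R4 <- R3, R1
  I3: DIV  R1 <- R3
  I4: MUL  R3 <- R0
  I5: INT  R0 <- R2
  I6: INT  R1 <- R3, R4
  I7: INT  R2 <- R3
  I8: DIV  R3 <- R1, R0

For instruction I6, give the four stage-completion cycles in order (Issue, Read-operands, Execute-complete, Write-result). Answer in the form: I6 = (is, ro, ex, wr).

[I1] 1/2/4/5
[I2] 6/7/9/10  (struct: ADD busy until I1 writes@5)
[I3] 7/8/16/17
[I4] 8/9/13/14
[I5] 9/10/11/12
[I6] 18/19/20/21  (WAW R1: wait I3 write@17)
[I7] 22/23/24/25  (struct: INT busy until I6 writes@21)
[I8] 23/24/32/33

I6 = (18, 19, 20, 21)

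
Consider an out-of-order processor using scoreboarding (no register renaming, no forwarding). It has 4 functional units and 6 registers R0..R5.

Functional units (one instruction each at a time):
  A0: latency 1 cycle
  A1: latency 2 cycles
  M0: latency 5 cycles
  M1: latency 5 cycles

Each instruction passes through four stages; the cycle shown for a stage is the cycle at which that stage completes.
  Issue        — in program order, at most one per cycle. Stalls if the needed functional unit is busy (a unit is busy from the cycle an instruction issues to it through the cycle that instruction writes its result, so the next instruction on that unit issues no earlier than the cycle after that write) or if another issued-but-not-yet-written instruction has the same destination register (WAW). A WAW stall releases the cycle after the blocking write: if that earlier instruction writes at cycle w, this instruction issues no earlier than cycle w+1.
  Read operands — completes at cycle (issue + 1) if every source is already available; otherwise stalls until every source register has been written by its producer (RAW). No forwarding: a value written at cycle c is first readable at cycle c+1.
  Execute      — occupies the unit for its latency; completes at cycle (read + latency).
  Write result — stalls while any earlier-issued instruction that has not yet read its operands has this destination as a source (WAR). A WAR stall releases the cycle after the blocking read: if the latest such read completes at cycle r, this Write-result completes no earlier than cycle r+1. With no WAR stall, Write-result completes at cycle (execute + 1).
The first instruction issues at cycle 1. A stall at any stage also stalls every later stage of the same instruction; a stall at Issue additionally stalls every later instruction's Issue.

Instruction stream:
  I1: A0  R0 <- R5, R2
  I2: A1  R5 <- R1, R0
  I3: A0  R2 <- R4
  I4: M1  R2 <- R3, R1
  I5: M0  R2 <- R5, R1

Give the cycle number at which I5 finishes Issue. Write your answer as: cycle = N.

cycle = 17

[I1] 1/2/3/4
[I2] 2/5/7/8  (RAW R0: wait I1 write@4)
[I3] 5/6/7/8  (struct: A0 busy until I1 writes@4)
[I4] 9/10/15/16  (WAW R2: wait I3 write@8)
[I5] 17/18/23/24  (WAW R2: wait I4 write@16)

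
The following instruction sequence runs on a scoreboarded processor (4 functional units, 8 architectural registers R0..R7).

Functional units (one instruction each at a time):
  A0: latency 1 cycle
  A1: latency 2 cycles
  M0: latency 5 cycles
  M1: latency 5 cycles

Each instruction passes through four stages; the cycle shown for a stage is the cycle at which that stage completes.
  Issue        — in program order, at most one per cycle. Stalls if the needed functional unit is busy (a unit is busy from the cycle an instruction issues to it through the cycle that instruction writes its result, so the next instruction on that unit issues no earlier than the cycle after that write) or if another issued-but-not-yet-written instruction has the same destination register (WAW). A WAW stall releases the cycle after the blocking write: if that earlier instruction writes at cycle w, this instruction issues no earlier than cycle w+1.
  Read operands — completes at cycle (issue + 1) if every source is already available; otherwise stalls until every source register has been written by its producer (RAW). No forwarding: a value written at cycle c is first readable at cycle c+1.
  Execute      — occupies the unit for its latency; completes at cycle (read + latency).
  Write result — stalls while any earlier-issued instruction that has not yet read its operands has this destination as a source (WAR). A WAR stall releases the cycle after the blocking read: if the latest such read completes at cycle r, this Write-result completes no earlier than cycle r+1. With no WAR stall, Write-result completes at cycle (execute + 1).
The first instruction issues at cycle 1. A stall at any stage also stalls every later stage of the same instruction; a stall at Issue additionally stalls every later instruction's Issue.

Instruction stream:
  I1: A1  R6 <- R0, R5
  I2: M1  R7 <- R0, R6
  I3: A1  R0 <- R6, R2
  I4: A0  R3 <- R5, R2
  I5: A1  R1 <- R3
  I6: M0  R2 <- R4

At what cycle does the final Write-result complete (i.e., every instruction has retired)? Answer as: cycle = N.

cycle = 19

[I1] 1/2/4/5
[I2] 2/6/11/12  (RAW R6: wait I1 write@5)
[I3] 6/7/9/10  (struct: A1 busy until I1 writes@5)
[I4] 7/8/9/10
[I5] 11/12/14/15  (struct: A1 busy until I3 writes@10)
[I6] 12/13/18/19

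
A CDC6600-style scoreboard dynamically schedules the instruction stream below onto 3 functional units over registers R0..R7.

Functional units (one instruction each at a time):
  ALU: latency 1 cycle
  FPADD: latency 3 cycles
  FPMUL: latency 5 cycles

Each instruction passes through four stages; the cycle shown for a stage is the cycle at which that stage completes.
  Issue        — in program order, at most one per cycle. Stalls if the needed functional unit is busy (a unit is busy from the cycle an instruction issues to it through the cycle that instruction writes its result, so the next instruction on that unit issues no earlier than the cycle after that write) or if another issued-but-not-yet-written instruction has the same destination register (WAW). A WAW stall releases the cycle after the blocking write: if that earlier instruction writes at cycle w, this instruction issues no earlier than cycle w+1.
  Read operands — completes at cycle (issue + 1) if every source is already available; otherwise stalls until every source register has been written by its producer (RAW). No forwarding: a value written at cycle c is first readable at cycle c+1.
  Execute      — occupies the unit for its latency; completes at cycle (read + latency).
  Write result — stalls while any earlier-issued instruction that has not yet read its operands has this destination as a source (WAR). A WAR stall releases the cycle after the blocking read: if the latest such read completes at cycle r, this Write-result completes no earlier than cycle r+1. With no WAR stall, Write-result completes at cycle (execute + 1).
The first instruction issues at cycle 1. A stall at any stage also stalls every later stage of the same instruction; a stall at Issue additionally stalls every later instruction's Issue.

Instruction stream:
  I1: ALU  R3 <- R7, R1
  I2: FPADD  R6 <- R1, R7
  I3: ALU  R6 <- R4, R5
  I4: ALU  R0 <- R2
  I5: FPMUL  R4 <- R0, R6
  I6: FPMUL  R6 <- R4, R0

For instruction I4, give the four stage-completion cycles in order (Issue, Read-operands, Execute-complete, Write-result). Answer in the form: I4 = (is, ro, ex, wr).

I4 = (12, 13, 14, 15)

I1 -> (1, 2, 3, 4)
I2 -> (2, 3, 6, 7)
I3 -> (8, 9, 10, 11)  // WAW R6: wait I2 write@7
I4 -> (12, 13, 14, 15)  // struct: ALU busy until I3 writes@11
I5 -> (13, 16, 21, 22)  // RAW R0: wait I4 write@15
I6 -> (23, 24, 29, 30)  // struct: FPMUL busy until I5 writes@22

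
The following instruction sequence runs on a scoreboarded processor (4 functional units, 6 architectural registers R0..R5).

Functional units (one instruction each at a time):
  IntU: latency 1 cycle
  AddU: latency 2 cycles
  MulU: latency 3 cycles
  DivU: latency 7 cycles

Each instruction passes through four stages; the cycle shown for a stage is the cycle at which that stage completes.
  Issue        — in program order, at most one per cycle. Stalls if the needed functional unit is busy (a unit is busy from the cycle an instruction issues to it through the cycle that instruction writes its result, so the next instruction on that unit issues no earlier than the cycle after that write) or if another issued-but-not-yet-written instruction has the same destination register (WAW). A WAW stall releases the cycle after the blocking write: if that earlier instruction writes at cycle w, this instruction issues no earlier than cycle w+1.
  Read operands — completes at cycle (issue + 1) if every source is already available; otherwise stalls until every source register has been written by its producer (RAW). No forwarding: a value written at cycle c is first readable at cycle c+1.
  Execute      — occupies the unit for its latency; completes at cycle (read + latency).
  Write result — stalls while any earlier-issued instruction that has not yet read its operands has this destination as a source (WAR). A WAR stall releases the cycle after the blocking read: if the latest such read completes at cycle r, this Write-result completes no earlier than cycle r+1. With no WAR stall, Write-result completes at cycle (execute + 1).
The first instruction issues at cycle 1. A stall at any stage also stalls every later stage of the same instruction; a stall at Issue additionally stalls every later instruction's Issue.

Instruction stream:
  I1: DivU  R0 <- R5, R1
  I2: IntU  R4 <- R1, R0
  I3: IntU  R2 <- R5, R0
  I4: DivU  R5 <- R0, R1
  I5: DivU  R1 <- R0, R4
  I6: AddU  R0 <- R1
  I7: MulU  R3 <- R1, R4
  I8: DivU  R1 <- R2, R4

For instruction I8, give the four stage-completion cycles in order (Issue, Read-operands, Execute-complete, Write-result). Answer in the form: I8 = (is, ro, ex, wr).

I8 = (35, 36, 43, 44)

I1 -> (1, 2, 9, 10)
I2 -> (2, 11, 12, 13)  // RAW R0: wait I1 write@10
I3 -> (14, 15, 16, 17)  // struct: IntU busy until I2 writes@13
I4 -> (15, 16, 23, 24)
I5 -> (25, 26, 33, 34)  // struct: DivU busy until I4 writes@24
I6 -> (26, 35, 37, 38)  // RAW R1: wait I5 write@34
I7 -> (27, 35, 38, 39)  // RAW R1: wait I5 write@34
I8 -> (35, 36, 43, 44)  // struct: DivU busy until I5 writes@34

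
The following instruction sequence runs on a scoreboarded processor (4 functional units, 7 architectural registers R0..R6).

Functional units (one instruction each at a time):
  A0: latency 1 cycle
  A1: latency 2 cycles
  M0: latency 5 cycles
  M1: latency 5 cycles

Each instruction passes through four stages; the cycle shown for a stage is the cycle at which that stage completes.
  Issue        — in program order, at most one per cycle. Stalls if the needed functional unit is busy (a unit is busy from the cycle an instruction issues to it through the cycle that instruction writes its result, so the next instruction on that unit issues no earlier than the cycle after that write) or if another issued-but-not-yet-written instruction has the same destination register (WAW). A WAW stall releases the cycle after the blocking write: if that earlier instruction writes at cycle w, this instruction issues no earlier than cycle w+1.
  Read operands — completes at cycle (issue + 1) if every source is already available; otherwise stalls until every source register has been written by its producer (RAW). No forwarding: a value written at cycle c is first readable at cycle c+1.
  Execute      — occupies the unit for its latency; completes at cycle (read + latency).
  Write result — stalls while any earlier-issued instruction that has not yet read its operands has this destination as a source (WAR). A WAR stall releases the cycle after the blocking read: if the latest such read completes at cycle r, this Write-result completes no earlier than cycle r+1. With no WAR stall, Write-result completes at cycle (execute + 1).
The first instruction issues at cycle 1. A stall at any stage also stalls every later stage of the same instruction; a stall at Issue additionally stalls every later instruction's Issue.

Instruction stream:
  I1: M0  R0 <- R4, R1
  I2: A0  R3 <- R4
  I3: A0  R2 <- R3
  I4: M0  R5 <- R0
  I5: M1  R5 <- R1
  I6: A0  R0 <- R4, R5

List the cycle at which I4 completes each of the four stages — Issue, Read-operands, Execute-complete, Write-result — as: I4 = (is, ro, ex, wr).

[I1] 1/2/7/8
[I2] 2/3/4/5
[I3] 6/7/8/9  (struct: A0 busy until I2 writes@5)
[I4] 9/10/15/16  (struct: M0 busy until I1 writes@8)
[I5] 17/18/23/24  (WAW R5: wait I4 write@16)
[I6] 18/25/26/27  (RAW R5: wait I5 write@24)

I4 = (9, 10, 15, 16)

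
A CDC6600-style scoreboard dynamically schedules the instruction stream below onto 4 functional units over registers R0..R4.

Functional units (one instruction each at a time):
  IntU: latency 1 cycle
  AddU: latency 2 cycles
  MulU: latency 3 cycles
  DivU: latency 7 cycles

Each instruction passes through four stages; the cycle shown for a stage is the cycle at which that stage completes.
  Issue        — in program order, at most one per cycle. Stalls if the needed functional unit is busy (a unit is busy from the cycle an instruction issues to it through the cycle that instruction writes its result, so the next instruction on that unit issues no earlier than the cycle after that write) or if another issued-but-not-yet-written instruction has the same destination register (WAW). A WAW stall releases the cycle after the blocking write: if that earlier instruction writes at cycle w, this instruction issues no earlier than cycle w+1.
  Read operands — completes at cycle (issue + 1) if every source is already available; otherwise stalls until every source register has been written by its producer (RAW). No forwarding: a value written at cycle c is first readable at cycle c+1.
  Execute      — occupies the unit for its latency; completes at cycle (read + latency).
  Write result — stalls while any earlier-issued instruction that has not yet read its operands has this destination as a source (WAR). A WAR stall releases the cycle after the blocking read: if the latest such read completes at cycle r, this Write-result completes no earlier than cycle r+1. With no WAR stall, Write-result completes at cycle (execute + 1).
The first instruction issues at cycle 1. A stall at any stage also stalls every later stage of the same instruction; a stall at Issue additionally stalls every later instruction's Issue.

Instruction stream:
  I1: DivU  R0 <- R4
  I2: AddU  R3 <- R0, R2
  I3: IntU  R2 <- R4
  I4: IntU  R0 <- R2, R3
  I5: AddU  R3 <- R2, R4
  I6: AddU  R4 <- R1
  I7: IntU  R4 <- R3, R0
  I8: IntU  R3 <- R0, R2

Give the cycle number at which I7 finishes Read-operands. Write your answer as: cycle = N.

cycle = 26

I1 -> (1, 2, 9, 10)
I2 -> (2, 11, 13, 14)  // RAW R0: wait I1 write@10
I3 -> (3, 4, 5, 12)  // WAR R2: wait I2 read@11
I4 -> (13, 15, 16, 17)  // struct: IntU busy until I3 writes@12, RAW R3: wait I2 write@14
I5 -> (15, 16, 18, 19)  // struct: AddU busy until I2 writes@14
I6 -> (20, 21, 23, 24)  // struct: AddU busy until I5 writes@19
I7 -> (25, 26, 27, 28)  // WAW R4: wait I6 write@24
I8 -> (29, 30, 31, 32)  // struct: IntU busy until I7 writes@28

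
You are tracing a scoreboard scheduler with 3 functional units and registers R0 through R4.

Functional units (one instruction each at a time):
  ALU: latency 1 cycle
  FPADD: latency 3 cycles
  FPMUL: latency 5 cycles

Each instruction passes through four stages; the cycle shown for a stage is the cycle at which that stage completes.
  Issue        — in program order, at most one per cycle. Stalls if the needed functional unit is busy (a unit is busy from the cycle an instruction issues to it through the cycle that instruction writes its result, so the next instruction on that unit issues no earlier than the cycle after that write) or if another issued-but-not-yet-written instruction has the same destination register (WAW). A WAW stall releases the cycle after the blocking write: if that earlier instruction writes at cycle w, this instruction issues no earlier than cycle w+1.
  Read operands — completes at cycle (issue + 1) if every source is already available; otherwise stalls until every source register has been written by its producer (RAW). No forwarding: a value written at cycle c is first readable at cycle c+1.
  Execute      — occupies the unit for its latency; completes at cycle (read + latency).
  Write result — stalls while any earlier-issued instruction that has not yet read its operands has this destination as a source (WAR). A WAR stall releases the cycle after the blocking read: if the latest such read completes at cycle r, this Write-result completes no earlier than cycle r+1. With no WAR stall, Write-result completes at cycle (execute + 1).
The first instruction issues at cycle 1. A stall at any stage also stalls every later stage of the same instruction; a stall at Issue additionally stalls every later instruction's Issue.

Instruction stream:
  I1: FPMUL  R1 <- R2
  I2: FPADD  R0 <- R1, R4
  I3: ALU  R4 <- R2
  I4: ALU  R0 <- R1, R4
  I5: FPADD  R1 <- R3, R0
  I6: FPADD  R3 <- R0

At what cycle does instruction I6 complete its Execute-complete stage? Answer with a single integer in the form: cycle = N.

cycle = 27

[1] I1 dispatched to FPMUL
[2] I1 operands ready, I2 dispatched to FPADD
[3] I3 dispatched to ALU
[4] I3 operands ready
[5] I3 complete
[7] I1 complete
[8] R1←I1
[9] I2 operands ready
[10] R4←I3
[12] I2 complete
[13] R0←I2
[14] I4 dispatched to ALU
[15] I4 operands ready, I5 dispatched to FPADD
[16] I4 complete
[17] R0←I4
[18] I5 operands ready
[21] I5 complete
[22] R1←I5
[23] I6 dispatched to FPADD
[24] I6 operands ready
[27] I6 complete
[28] R3←I6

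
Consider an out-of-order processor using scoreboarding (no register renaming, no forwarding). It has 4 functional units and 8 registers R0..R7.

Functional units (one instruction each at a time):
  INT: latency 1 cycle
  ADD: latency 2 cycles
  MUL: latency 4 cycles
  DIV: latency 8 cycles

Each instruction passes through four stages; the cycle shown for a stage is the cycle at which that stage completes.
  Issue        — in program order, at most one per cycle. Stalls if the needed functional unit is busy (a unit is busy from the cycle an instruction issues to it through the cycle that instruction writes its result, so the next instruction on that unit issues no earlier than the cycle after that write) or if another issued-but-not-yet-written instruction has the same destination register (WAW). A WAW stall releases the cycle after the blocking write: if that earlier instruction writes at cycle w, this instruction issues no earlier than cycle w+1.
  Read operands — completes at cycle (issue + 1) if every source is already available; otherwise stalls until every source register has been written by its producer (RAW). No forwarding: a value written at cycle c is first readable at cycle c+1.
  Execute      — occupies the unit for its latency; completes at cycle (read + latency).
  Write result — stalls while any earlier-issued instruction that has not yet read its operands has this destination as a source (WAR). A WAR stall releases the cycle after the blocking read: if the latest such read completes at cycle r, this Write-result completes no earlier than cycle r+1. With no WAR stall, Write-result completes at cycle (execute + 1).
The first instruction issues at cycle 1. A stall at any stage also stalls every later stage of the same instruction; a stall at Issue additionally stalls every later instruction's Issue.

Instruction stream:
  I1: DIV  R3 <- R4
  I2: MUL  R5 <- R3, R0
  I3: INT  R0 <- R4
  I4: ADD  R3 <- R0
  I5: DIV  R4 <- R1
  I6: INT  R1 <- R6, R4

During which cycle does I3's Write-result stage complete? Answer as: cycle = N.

cycle = 13

I1: IS=1 RO=2 EX=10 WR=11
I2: IS=2 RO=12 EX=16 WR=17  [RAW R3: wait I1 write@11]
I3: IS=3 RO=4 EX=5 WR=13  [WAR R0: wait I2 read@12]
I4: IS=12 RO=14 EX=16 WR=17  [WAW R3: wait I1 write@11; RAW R0: wait I3 write@13]
I5: IS=13 RO=14 EX=22 WR=23
I6: IS=14 RO=24 EX=25 WR=26  [RAW R4: wait I5 write@23]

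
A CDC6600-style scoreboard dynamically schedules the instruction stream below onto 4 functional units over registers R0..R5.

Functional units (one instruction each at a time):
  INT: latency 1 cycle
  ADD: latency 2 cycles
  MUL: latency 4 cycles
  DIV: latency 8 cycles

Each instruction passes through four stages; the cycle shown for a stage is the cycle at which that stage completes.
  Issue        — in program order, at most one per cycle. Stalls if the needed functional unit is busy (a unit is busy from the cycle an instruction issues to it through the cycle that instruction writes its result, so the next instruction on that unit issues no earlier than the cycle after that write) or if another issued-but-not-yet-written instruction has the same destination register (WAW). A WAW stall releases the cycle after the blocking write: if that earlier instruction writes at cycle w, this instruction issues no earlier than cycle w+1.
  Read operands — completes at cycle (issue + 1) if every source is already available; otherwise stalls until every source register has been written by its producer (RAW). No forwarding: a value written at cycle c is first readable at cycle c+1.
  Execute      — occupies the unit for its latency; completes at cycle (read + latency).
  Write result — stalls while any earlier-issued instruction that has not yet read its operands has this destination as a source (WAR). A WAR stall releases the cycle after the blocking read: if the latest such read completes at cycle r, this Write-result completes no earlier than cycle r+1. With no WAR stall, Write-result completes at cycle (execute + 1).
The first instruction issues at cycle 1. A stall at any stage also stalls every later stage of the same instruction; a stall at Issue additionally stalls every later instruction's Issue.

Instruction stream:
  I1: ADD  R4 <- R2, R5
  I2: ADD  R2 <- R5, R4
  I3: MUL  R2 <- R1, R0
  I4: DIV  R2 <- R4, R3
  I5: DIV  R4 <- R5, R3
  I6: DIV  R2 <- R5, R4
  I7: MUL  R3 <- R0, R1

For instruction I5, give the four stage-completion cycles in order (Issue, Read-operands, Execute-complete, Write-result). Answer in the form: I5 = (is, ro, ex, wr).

I5 = (29, 30, 38, 39)

cycle 1: I1→ADD
cycle 2: I1 RO
cycle 4: I1 EX
cycle 5: I1 WR R4
cycle 6: I2→ADD
cycle 7: I2 RO
cycle 9: I2 EX
cycle 10: I2 WR R2
cycle 11: I3→MUL
cycle 12: I3 RO
cycle 16: I3 EX
cycle 17: I3 WR R2
cycle 18: I4→DIV
cycle 19: I4 RO
cycle 27: I4 EX
cycle 28: I4 WR R2
cycle 29: I5→DIV
cycle 30: I5 RO
cycle 38: I5 EX
cycle 39: I5 WR R4
cycle 40: I6→DIV
cycle 41: I6 RO; I7→MUL
cycle 42: I7 RO
cycle 46: I7 EX
cycle 47: I7 WR R3
cycle 49: I6 EX
cycle 50: I6 WR R2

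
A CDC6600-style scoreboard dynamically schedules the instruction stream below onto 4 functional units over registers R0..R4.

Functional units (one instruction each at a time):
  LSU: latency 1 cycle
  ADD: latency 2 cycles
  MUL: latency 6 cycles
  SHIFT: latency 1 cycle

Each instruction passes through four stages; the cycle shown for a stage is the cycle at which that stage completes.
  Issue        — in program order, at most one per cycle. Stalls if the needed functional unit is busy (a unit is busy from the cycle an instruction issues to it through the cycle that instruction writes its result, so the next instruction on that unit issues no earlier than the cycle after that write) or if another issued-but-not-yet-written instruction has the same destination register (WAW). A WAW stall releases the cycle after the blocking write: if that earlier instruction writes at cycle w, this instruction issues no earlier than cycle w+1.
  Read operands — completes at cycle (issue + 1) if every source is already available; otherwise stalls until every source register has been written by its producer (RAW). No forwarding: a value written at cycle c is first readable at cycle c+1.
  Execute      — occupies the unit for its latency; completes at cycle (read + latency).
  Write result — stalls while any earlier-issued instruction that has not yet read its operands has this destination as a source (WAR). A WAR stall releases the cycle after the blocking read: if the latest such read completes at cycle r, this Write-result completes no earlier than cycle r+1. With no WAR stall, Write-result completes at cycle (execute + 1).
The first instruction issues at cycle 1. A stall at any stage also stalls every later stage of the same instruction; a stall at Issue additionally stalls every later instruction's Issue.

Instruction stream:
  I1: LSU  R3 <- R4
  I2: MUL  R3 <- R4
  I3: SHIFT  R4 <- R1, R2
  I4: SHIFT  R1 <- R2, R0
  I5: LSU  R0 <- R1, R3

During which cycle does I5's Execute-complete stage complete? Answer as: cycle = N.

I1: IS=1 RO=2 EX=3 WR=4
I2: IS=5 RO=6 EX=12 WR=13  [WAW R3: wait I1 write@4]
I3: IS=6 RO=7 EX=8 WR=9
I4: IS=10 RO=11 EX=12 WR=13  [struct: SHIFT busy until I3 writes@9]
I5: IS=11 RO=14 EX=15 WR=16  [RAW R1: wait I4 write@13; RAW R3: wait I2 write@13]

cycle = 15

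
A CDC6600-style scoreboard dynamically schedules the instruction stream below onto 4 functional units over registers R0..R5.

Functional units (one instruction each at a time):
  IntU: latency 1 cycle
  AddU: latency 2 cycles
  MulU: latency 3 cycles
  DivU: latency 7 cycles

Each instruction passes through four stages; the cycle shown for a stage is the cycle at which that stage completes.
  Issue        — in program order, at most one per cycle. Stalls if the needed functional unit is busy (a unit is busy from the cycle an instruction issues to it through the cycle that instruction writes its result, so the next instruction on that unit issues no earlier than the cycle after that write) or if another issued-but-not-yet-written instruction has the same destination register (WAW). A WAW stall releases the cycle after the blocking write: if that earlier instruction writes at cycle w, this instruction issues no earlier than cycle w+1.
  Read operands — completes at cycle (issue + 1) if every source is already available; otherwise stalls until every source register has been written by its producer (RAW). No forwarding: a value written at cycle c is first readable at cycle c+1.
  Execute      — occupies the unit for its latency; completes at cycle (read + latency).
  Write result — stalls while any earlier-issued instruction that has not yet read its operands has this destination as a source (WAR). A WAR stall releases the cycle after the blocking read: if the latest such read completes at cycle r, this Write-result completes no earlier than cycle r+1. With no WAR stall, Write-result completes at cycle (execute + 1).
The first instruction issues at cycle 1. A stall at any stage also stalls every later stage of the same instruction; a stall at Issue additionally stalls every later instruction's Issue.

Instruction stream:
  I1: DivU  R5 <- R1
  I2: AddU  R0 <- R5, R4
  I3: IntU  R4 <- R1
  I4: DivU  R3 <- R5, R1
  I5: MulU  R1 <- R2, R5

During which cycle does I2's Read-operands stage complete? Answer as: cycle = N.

t=1  I1 issues→DivU
t=2  I1 reads, I2 issues→AddU
t=3  I3 issues→IntU
t=4  I3 reads
t=5  I3 exec-done
t=9  I1 exec-done
t=10  I1 writes R5
t=11  I2 reads, I4 issues→DivU
t=12  I3 writes R4, I4 reads, I5 issues→MulU
t=13  I2 exec-done, I5 reads
t=14  I2 writes R0
t=16  I5 exec-done
t=17  I5 writes R1
t=19  I4 exec-done
t=20  I4 writes R3

cycle = 11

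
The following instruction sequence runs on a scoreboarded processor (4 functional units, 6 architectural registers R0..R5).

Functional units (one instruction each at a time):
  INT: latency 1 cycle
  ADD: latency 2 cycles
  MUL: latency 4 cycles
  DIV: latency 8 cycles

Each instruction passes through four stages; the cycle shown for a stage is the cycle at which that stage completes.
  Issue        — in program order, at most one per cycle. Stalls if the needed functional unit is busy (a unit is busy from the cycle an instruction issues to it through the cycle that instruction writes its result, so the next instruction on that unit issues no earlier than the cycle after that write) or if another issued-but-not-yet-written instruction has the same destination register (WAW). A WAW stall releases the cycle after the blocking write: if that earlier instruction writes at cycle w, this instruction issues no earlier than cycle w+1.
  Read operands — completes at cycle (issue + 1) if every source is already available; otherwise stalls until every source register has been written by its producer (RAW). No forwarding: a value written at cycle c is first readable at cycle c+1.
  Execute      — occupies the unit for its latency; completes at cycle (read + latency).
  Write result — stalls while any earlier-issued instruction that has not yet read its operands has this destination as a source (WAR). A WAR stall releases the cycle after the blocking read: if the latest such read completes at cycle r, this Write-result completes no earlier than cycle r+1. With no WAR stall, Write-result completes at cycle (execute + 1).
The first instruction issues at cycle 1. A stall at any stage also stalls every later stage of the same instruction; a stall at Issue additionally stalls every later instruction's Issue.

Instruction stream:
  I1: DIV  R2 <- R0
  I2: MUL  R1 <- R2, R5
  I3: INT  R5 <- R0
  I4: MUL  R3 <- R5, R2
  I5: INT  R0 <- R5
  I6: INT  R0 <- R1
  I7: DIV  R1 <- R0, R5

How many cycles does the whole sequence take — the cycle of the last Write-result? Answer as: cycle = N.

cycle = 36

[1] I1 dispatched to DIV
[2] I1 operands ready; I2 dispatched to MUL
[3] I3 dispatched to INT
[4] I3 operands ready
[5] I3 complete
[10] I1 complete
[11] R2←I1
[12] I2 operands ready
[13] R5←I3
[16] I2 complete
[17] R1←I2
[18] I4 dispatched to MUL
[19] I4 operands ready; I5 dispatched to INT
[20] I5 operands ready
[21] I5 complete
[22] R0←I5
[23] I4 complete; I6 dispatched to INT
[24] R3←I4; I6 operands ready; I7 dispatched to DIV
[25] I6 complete
[26] R0←I6
[27] I7 operands ready
[35] I7 complete
[36] R1←I7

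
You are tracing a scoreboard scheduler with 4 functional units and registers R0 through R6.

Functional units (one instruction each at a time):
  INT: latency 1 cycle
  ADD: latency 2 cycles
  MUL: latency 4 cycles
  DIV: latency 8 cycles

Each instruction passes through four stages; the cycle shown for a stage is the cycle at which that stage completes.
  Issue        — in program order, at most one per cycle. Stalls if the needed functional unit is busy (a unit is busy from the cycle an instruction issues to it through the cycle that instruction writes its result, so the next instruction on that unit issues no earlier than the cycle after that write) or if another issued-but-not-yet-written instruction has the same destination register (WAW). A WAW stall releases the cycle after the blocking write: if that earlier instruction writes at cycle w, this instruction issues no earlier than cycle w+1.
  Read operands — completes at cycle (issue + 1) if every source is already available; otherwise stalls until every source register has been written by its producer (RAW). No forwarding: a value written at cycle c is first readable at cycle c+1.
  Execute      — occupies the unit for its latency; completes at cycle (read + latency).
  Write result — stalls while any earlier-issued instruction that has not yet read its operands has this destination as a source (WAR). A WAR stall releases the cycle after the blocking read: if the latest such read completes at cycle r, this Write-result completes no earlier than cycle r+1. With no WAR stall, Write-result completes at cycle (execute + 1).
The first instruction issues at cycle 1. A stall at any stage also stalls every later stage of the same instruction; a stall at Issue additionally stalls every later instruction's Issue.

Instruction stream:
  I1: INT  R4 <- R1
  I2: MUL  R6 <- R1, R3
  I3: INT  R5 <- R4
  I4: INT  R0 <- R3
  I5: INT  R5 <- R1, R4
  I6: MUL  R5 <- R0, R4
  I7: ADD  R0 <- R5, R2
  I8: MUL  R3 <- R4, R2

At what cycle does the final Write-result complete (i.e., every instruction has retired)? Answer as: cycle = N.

cycle = 30

cycle 1: I1 issues→INT
cycle 2: I1 reads, I2 issues→MUL
cycle 3: I1 exec-done, I2 reads
cycle 4: I1 writes R4
cycle 5: I3 issues→INT
cycle 6: I3 reads
cycle 7: I2 exec-done, I3 exec-done
cycle 8: I2 writes R6, I3 writes R5
cycle 9: I4 issues→INT
cycle 10: I4 reads
cycle 11: I4 exec-done
cycle 12: I4 writes R0
cycle 13: I5 issues→INT
cycle 14: I5 reads
cycle 15: I5 exec-done
cycle 16: I5 writes R5
cycle 17: I6 issues→MUL
cycle 18: I6 reads, I7 issues→ADD
cycle 22: I6 exec-done
cycle 23: I6 writes R5
cycle 24: I7 reads, I8 issues→MUL
cycle 25: I8 reads
cycle 26: I7 exec-done
cycle 27: I7 writes R0
cycle 29: I8 exec-done
cycle 30: I8 writes R3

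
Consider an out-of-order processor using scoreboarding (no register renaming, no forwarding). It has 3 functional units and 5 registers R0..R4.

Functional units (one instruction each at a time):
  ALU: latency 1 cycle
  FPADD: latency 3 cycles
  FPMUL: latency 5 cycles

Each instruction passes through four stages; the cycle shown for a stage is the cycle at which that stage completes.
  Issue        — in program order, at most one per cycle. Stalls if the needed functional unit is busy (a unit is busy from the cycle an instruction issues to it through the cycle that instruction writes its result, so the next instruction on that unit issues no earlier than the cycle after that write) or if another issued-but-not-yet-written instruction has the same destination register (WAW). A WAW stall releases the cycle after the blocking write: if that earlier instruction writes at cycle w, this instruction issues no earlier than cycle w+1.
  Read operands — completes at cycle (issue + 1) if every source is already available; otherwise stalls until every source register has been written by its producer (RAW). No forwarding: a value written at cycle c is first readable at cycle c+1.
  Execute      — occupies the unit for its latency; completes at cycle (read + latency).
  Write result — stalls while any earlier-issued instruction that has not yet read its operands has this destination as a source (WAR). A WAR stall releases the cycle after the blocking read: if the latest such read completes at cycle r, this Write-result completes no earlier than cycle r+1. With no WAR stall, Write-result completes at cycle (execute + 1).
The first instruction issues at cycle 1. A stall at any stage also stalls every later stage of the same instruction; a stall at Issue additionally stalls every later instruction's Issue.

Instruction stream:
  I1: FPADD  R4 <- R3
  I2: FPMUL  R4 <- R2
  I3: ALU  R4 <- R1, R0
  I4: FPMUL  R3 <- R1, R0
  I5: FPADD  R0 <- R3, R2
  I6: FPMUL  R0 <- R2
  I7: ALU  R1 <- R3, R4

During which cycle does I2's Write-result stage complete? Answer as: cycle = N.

  I1 | 1 | 2 | 5 | 6
  I2 | 7 | 8 | 13 | 14   WAW R4: wait I1 write@6
  I3 | 15 | 16 | 17 | 18   WAW R4: wait I2 write@14
  I4 | 16 | 17 | 22 | 23
  I5 | 17 | 24 | 27 | 28   RAW R3: wait I4 write@23
  I6 | 29 | 30 | 35 | 36   WAW R0: wait I5 write@28
  I7 | 30 | 31 | 32 | 33

cycle = 14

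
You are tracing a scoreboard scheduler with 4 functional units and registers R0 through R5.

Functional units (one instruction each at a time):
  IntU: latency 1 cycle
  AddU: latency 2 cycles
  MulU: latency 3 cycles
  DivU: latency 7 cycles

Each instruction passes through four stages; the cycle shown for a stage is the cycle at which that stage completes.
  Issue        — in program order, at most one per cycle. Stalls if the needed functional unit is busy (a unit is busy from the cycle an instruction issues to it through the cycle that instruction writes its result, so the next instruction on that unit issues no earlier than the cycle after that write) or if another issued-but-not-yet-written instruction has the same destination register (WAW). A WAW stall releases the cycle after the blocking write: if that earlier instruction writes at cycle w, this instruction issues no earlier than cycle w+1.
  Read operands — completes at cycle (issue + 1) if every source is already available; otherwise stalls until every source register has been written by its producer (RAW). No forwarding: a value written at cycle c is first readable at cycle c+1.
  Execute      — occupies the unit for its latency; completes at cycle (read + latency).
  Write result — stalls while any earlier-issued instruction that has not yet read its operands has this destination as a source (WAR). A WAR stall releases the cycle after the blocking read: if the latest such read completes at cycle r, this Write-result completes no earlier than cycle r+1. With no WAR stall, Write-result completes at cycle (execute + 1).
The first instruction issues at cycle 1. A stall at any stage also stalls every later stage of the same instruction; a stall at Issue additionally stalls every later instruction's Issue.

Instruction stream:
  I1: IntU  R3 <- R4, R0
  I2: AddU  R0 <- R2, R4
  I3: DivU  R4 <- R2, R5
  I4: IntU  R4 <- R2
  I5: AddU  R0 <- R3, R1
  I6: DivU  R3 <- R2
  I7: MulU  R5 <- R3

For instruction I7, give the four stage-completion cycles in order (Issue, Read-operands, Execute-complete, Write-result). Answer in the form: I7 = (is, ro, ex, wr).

I7 = (16, 25, 28, 29)

I1  is:1  ro:2  ex:3  wr:4
I2  is:2  ro:3  ex:5  wr:6
I3  is:3  ro:4  ex:11  wr:12
I4  is:13  ro:14  ex:15  wr:16  — WAW R4: wait I3 write@12
I5  is:14  ro:15  ex:17  wr:18
I6  is:15  ro:16  ex:23  wr:24
I7  is:16  ro:25  ex:28  wr:29  — RAW R3: wait I6 write@24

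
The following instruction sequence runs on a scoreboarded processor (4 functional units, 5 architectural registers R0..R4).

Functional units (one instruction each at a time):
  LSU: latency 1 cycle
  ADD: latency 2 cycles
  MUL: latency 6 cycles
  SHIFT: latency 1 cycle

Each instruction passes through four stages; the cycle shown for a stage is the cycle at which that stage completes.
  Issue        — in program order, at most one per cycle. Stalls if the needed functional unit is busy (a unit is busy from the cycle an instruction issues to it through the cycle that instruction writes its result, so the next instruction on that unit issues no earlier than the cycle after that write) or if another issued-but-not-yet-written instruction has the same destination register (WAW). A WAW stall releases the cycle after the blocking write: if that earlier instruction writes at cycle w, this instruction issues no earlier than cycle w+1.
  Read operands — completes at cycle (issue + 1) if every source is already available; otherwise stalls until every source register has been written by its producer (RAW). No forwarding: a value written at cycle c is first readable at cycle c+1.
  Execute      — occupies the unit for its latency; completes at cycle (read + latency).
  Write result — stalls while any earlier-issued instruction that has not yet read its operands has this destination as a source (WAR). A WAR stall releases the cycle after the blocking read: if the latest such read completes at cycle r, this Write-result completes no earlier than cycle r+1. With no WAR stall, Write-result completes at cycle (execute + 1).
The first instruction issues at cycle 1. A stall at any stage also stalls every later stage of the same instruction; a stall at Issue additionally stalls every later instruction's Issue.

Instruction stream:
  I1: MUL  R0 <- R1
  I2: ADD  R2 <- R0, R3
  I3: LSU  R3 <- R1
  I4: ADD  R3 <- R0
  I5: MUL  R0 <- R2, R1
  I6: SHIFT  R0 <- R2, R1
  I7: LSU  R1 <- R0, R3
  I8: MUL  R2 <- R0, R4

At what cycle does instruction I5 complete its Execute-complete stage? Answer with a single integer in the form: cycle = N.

I1  is:1  ro:2  ex:8  wr:9
I2  is:2  ro:10  ex:12  wr:13  — RAW R0: wait I1 write@9
I3  is:3  ro:4  ex:5  wr:11  — WAR R3: wait I2 read@10
I4  is:14  ro:15  ex:17  wr:18  — struct: ADD busy until I2 writes@13
I5  is:15  ro:16  ex:22  wr:23
I6  is:24  ro:25  ex:26  wr:27  — WAW R0: wait I5 write@23
I7  is:25  ro:28  ex:29  wr:30  — RAW R0: wait I6 write@27
I8  is:26  ro:28  ex:34  wr:35  — RAW R0: wait I6 write@27

cycle = 22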